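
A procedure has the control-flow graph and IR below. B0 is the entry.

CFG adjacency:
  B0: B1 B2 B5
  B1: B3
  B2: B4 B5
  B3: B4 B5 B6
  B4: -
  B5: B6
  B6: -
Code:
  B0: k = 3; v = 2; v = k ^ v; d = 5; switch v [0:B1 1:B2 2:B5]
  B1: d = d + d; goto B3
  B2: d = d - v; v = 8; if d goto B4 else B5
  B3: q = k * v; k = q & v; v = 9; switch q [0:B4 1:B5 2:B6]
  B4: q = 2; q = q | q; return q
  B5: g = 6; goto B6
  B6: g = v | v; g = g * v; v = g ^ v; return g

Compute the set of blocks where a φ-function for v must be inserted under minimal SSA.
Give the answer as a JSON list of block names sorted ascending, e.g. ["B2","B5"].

idom tree: B1←B0 B2←B0 B3←B1 B4←B0 B5←B0 B6←B0
Join-block Dom:
  B4: preds {B2,B3}: {B0,B2} ∩ {B0,B1,B3} = {B0}; idom=B0
  B5: preds {B0,B2,B3}: {B0} ∩ {B0,B2} ∩ {B0,B1,B3} = {B0}; idom=B0
  B6: preds {B3,B5}: {B0,B1,B3} ∩ {B0,B5} = {B0}; idom=B0

DF walk-up:
  B4←B2: walk B2 to B0
  B4←B3: walk B3→B1 to B0
  B5←B0: walk · to B0
  B5←B2: walk B2 to B0
  B5←B3: walk B3→B1 to B0
  B6←B3: walk B3→B1 to B0
  B6←B5: walk B5 to B0
  DF(B0)=∅
  DF(B1)={B4,B5,B6}
  DF(B2)={B4,B5}
  DF(B3)={B4,B5,B6}
  DF(B4)=∅
  DF(B5)={B6}
  DF(B6)=∅

φ for v: defs {B0,B2,B3,B6}
  DF⁺ = {B4,B5,B6}

Answer: ["B4", "B5", "B6"]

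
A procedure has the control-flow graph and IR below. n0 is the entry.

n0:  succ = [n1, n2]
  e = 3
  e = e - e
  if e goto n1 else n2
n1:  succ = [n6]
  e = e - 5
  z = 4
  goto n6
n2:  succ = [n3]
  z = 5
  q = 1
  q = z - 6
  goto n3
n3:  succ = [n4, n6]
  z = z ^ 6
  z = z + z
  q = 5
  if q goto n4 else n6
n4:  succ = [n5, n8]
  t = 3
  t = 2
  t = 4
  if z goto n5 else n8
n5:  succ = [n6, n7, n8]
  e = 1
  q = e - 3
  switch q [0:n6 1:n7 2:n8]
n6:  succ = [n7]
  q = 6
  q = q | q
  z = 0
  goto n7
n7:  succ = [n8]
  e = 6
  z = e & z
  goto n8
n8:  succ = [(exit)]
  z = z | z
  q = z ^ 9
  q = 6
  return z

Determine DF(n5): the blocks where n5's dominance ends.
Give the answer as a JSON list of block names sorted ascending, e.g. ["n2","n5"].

idom tree: n1←n0 n2←n0 n3←n2 n4←n3 n5←n4 n6←n0 n7←n0 n8←n0
Join-block Dom:
  n6: preds {n1,n3,n5}: {n0,n1} ∩ {n0,n2,n3} ∩ {n0,n2,n3,n4,n5} = {n0}; idom=n0
  n7: preds {n5,n6}: {n0,n2,n3,n4,n5} ∩ {n0,n6} = {n0}; idom=n0
  n8: preds {n4,n5,n7}: {n0,n2,n3,n4} ∩ {n0,n2,n3,n4,n5} ∩ {n0,n7} = {n0}; idom=n0

DF derivation:
  n6←n1: walk n1 to n0
  n6←n3: walk n3→n2 to n0
  n6←n5: walk n5→n4→n3→n2 to n0
  n7←n5: walk n5→n4→n3→n2 to n0
  n7←n6: walk n6 to n0
  n8←n4: walk n4→n3→n2 to n0
  n8←n5: walk n5→n4→n3→n2 to n0
  n8←n7: walk n7 to n0
  n0 → ∅
  n1 → {n6}
  n2 → {n6,n7,n8}
  n3 → {n6,n7,n8}
  n4 → {n6,n7,n8}
  n5 → {n6,n7,n8}
  n6 → {n7}
  n7 → {n8}
  n8 → ∅

DF(n5) = ["n6", "n7", "n8"]

Answer: ["n6", "n7", "n8"]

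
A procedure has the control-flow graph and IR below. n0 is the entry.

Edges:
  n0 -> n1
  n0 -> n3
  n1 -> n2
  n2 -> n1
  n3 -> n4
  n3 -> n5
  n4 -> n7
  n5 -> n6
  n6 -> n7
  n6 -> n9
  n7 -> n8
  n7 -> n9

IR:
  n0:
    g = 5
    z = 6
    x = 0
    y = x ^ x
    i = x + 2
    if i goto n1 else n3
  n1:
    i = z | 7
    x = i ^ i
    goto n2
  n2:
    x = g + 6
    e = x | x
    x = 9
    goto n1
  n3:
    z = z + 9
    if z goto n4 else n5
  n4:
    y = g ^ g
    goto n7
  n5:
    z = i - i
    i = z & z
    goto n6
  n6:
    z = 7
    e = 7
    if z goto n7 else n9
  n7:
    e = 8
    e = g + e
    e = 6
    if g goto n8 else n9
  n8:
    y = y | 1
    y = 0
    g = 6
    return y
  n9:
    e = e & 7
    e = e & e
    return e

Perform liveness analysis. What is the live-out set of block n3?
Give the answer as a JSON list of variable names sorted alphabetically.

def/use:
  n0: {g,i,x,y,z} / ∅
  n1: {i,x} / {z}
  n2: {e,x} / {g}
  n3: {z} / {z}
  n4: {y} / {g}
  n5: {i,z} / {i}
  n6: {e,z} / ∅
  n7: {e} / {g}
  n8: {g,y} / {y}
  n9: {e} / {e}

Liveness:
  live n0: ∅→{g,i,y,z}
  live n1: {g,z}→{g,z}
  live n2: {g,z}→{g,z}
  live n3: {g,i,y,z}→{g,i,y}
  live n4: {g}→{g,y}
  live n5: {g,i,y}→{g,y}
  live n6: {g,y}→{e,g,y}
  live n7: {g,y}→{e,y}
  live n8: {y}→∅
  live n9: {e}→∅

live-out(n3) = ["g", "i", "y"]

Answer: ["g", "i", "y"]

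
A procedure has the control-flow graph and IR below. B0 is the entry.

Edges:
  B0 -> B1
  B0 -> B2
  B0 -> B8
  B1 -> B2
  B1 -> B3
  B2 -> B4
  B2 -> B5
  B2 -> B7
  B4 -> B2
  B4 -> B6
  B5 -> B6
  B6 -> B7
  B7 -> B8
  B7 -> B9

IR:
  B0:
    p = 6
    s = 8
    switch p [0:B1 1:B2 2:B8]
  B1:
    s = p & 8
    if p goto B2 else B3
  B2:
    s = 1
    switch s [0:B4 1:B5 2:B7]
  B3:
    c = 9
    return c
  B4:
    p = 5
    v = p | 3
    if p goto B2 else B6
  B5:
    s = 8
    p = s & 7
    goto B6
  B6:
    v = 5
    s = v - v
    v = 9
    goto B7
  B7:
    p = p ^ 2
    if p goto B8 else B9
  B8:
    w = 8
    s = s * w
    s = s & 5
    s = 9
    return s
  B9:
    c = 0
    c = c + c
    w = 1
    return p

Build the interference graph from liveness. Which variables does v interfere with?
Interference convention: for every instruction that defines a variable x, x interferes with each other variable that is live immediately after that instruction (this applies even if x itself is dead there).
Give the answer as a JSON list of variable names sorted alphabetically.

Block summaries:
  B0: def={p,s} ue=∅
  B1: def={s} ue={p}
  B2: def={s} ue=∅
  B3: def={c} ue=∅
  B4: def={p,v} ue=∅
  B5: def={p,s} ue=∅
  B6: def={s,v} ue=∅
  B7: def={p} ue={p}
  B8: def={s,w} ue={s}
  B9: def={c,w} ue={p}

Liveness:
  B0 li=∅ lo={p,s}
  B1 li={p} lo={p}
  B2 li={p} lo={p,s}
  B3 li=∅ lo=∅
  B4 li=∅ lo={p}
  B5 li=∅ lo={p}
  B6 li={p} lo={p,s}
  B7 li={p,s} lo={p,s}
  B8 li={s} lo=∅
  B9 li={p} lo=∅

Interfere edges:
  c↔{p}
  p↔{c,s,v,w}
  s↔{p,v,w}
  v↔{p,s}
  w↔{p,s}

N(v) = ["p", "s"]

Answer: ["p", "s"]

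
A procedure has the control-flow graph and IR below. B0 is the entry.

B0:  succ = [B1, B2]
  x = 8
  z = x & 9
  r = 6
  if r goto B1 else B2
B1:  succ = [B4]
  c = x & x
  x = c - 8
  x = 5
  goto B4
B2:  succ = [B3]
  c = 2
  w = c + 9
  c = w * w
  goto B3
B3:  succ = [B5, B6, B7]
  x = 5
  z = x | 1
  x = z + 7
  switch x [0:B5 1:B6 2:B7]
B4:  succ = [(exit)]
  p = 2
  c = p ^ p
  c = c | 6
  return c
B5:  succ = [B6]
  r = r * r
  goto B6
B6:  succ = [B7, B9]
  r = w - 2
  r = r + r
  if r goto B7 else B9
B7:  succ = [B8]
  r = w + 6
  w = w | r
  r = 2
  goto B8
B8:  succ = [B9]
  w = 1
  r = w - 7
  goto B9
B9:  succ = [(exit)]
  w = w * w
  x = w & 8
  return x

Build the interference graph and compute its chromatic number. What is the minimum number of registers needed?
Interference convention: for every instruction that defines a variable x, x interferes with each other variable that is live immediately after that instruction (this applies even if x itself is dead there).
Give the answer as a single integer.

Block summaries:
  B0: def={r,x,z} ue=∅
  B1: def={c,x} ue={x}
  B2: def={c,w} ue=∅
  B3: def={x,z} ue=∅
  B4: def={c,p} ue=∅
  B5: def={r} ue={r}
  B6: def={r} ue={w}
  B7: def={r,w} ue={w}
  B8: def={r,w} ue=∅
  B9: def={w,x} ue={w}

Backward fixpoint:
  live B0: ∅→{r,x}
  live B1: {x}→∅
  live B2: {r}→{r,w}
  live B3: {r,w}→{r,w}
  live B4: ∅→∅
  live B5: {r,w}→{w}
  live B6: {w}→{w}
  live B7: {w}→∅
  live B8: ∅→{w}
  live B9: {w}→∅

Conflict graph:
  c — {r,w}
  p — ∅
  r — {c,w,x,z}
  w — {c,r,x,z}
  x — {r,w,z}
  z — {r,w,x}

Chromatic number:
  lower bound: {r,w,x,z} mutually conflict ⇒ χ ≥ 4
  4-colouring: R0={p,r}  R1={w}  R2={c,x}  R3={z}
  χ = 4

Answer: 4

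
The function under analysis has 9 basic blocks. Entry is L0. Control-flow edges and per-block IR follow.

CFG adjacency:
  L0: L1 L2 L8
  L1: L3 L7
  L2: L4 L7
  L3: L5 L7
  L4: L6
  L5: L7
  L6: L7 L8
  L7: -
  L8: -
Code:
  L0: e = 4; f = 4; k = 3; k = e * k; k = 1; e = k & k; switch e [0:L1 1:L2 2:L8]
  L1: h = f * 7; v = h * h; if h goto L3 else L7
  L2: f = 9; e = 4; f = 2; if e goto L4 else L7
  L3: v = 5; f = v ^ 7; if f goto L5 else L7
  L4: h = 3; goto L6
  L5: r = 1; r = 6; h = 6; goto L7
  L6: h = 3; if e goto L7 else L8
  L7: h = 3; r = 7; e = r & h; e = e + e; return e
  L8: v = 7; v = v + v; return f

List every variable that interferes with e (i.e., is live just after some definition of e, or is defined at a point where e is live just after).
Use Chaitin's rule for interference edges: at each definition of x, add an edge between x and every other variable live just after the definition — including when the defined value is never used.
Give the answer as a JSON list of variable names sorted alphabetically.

Block summaries:
  L0 def {e,f,k} use ∅
  L1 def {h,v} use {f}
  L2 def {e,f} use ∅
  L3 def {f,v} use ∅
  L4 def {h} use ∅
  L5 def {h,r} use ∅
  L6 def {h} use {e}
  L7 def {e,h,r} use ∅
  L8 def {v} use {f}

Liveness:
  L0: in=∅ out={f}
  L1: in={f} out=∅
  L2: in=∅ out={e,f}
  L3: in=∅ out=∅
  L4: in={e,f} out={e,f}
  L5: in=∅ out=∅
  L6: in={e,f} out={f}
  L7: in=∅ out=∅
  L8: in={f} out=∅

Conflict graph:
  e — {f,h,k}
  f — {e,h,k,v}
  h — {e,f,r,v}
  k — {e,f}
  r — {h}
  v — {f,h}

N(e) = ["f", "h", "k"]

Answer: ["f", "h", "k"]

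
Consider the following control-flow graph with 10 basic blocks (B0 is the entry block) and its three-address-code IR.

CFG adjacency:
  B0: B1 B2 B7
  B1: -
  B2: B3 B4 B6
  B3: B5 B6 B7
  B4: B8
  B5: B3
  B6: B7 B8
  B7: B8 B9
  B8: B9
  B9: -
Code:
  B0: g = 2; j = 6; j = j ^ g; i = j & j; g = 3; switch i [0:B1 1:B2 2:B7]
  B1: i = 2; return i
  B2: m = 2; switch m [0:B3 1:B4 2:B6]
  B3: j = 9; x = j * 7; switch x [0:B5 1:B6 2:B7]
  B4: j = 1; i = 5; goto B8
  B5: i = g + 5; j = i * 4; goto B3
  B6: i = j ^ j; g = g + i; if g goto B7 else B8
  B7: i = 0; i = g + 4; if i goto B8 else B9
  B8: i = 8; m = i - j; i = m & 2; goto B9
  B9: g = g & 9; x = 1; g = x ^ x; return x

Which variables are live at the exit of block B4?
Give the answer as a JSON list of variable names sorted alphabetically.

def/use:
  B0: {g,i,j} / ∅
  B1: {i} / ∅
  B2: {m} / ∅
  B3: {j,x} / ∅
  B4: {i,j} / ∅
  B5: {i,j} / {g}
  B6: {g,i} / {g,j}
  B7: {i} / {g}
  B8: {i,m} / {j}
  B9: {g,x} / {g}

Live sets:
  B0: in=∅ out={g,j}
  B1: in=∅ out=∅
  B2: in={g,j} out={g,j}
  B3: in={g} out={g,j}
  B4: in={g} out={g,j}
  B5: in={g} out={g}
  B6: in={g,j} out={g,j}
  B7: in={g,j} out={g,j}
  B8: in={g,j} out={g}
  B9: in={g} out=∅

live-out(B4) = ["g", "j"]

Answer: ["g", "j"]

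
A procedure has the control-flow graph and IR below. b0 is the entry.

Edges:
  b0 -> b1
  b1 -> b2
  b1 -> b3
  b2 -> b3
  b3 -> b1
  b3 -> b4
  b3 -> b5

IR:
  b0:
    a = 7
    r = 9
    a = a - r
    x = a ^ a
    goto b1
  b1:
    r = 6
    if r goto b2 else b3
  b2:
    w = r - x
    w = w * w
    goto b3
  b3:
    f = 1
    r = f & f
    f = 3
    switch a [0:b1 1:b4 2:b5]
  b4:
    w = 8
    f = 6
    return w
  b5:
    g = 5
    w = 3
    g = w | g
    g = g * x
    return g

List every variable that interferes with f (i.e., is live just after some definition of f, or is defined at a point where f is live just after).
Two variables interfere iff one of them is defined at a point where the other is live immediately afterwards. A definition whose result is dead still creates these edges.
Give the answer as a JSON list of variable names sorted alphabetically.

def/use:
  b0: {a,r,x} / ∅
  b1: {r} / ∅
  b2: {w} / {r,x}
  b3: {f,r} / {a}
  b4: {f,w} / ∅
  b5: {g,w} / {x}

Live sets:
  b0: in=∅ out={a,x}
  b1: in={a,x} out={a,r,x}
  b2: in={a,r,x} out={a,x}
  b3: in={a,x} out={a,x}
  b4: in=∅ out=∅
  b5: in={x} out=∅

Interference:
  a↔{f,r,w,x}
  f↔{a,w,x}
  g↔{w,x}
  r↔{a,x}
  w↔{a,f,g,x}
  x↔{a,f,g,r,w}

N(f) = ["a", "w", "x"]

Answer: ["a", "w", "x"]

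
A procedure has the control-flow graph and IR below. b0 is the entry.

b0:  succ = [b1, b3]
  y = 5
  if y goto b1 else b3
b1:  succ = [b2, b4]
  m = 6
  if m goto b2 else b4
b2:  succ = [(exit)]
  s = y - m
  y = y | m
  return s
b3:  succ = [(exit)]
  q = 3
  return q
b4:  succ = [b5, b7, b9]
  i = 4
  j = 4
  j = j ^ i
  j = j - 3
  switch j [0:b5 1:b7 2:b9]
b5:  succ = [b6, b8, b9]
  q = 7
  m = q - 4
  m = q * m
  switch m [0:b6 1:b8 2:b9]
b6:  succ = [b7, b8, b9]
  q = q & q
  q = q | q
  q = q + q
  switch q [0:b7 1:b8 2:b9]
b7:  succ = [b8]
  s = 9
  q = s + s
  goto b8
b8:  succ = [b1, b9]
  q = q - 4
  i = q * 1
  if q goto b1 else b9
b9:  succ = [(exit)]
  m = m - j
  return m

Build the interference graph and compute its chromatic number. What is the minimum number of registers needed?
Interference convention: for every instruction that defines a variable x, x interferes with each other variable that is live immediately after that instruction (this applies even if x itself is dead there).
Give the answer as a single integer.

Answer: 5

Analysis:
Block summaries:
  b0 def {y} use ∅
  b1 def {m} use ∅
  b2 def {s,y} use {m,y}
  b3 def {q} use ∅
  b4 def {i,j} use ∅
  b5 def {m,q} use ∅
  b6 def {q} use {q}
  b7 def {q,s} use ∅
  b8 def {i,q} use {q}
  b9 def {m} use {j,m}

Liveness:
  b0: in=∅ out={y}
  b1: in={y} out={m,y}
  b2: in={m,y} out=∅
  b3: in=∅ out=∅
  b4: in={m,y} out={j,m,y}
  b5: in={j,y} out={j,m,q,y}
  b6: in={j,m,q,y} out={j,m,q,y}
  b7: in={j,m,y} out={j,m,q,y}
  b8: in={j,m,q,y} out={j,m,y}
  b9: in={j,m} out=∅

Interference:
  i — {j,m,q,y}
  j — {i,m,q,s,y}
  m — {i,j,q,s,y}
  q — {i,j,m,y}
  s — {j,m,y}
  y — {i,j,m,q,s}

Colouring:
  clique {i,j,m,q,y} ⇒ need ≥ 5
  5-colouring: R0={j}  R1={m}  R2={y}  R3={i,s}  R4={q}
  χ = 5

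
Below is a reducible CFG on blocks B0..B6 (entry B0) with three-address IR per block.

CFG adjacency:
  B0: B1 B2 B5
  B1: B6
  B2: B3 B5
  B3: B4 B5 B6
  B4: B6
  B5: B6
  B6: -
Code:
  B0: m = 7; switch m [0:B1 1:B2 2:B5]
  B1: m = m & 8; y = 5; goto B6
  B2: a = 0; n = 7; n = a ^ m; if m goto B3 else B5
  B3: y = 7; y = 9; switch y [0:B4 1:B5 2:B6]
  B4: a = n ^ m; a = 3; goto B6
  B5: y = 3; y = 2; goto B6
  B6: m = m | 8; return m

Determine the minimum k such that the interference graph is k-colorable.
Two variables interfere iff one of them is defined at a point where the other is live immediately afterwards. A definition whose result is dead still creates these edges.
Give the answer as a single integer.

Answer: 3

Analysis:
Per-block:
  B0: def={m} ue=∅
  B1: def={m,y} ue={m}
  B2: def={a,n} ue={m}
  B3: def={y} ue=∅
  B4: def={a} ue={m,n}
  B5: def={y} ue=∅
  B6: def={m} ue={m}

Backward fixpoint:
  B0: in=∅ out={m}
  B1: in={m} out={m}
  B2: in={m} out={m,n}
  B3: in={m,n} out={m,n}
  B4: in={m,n} out={m}
  B5: in={m} out={m}
  B6: in={m} out=∅

Interfere edges:
  a — {m,n}
  m — {a,n,y}
  n — {a,m,y}
  y — {m,n}

Registers:
  lower bound: {a,m,n} mutually conflict ⇒ χ ≥ 3
  assign a→r2 m→r0 n→r1 y→r2 — no edge inside a register ⇒ χ ≤ 3
  χ = 3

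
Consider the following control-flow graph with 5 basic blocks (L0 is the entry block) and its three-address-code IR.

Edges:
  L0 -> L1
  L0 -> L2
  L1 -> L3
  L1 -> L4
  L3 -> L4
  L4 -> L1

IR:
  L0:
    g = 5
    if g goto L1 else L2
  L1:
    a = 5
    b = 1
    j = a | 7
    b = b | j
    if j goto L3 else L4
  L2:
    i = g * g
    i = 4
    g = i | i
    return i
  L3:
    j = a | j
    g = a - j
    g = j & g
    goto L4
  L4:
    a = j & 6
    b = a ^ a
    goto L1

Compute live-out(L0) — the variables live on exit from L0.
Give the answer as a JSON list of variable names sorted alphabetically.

Answer: ["g"]

Analysis:
def/use:
  L0 def {g} use ∅
  L1 def {a,b,j} use ∅
  L2 def {g,i} use {g}
  L3 def {g,j} use {a,j}
  L4 def {a,b} use {j}

Backward fixpoint:
  live L0: ∅→{g}
  live L1: ∅→{a,j}
  live L2: {g}→∅
  live L3: {a,j}→{j}
  live L4: {j}→∅

live-out(L0) = ["g"]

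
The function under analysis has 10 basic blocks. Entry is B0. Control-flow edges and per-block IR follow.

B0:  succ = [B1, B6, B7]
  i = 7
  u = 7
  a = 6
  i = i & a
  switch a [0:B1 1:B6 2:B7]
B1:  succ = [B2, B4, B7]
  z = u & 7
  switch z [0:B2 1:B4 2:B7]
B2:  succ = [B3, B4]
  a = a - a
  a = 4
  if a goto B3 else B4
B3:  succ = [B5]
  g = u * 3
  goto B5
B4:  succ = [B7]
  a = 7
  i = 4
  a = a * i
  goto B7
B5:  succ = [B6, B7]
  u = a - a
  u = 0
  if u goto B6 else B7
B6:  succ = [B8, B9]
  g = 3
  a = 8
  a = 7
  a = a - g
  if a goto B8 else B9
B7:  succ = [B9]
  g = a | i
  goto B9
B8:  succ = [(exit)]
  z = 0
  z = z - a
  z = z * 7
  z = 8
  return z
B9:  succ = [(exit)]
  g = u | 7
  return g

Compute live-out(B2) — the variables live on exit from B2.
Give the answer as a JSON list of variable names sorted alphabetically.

Answer: ["a", "i", "u"]

Working:
def/use:
  B0: def={a,i,u} ue=∅
  B1: def={z} ue={u}
  B2: def={a} ue={a}
  B3: def={g} ue={u}
  B4: def={a,i} ue=∅
  B5: def={u} ue={a}
  B6: def={a,g} ue=∅
  B7: def={g} ue={a,i}
  B8: def={z} ue={a}
  B9: def={g} ue={u}

Backward fixpoint:
  live B0: ∅→{a,i,u}
  live B1: {a,i,u}→{a,i,u}
  live B2: {a,i,u}→{a,i,u}
  live B3: {a,i,u}→{a,i}
  live B4: {u}→{a,i,u}
  live B5: {a,i}→{a,i,u}
  live B6: {u}→{a,u}
  live B7: {a,i,u}→{u}
  live B8: {a}→∅
  live B9: {u}→∅

live-out(B2) = ["a", "i", "u"]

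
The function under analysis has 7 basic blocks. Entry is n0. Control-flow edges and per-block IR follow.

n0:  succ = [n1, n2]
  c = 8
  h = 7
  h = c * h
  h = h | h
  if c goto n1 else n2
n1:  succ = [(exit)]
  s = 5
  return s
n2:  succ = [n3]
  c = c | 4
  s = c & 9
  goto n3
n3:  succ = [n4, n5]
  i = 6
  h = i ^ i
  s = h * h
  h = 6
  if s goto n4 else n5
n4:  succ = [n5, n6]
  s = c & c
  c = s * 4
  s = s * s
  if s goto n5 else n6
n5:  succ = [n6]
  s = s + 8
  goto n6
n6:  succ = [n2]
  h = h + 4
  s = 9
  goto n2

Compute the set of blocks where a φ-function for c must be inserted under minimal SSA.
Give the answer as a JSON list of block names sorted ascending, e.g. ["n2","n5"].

Answer: ["n2", "n5", "n6"]

Derivation:
idom tree: n1←n0 n2←n0 n3←n2 n4←n3 n5←n3 n6←n3
Dom∩ at merges:
  n2: preds {n0,n6}: {n0} ∩ {n0,n2,n3,n6} = {n0}; idom=n0
  n5: preds {n3,n4}: {n0,n2,n3} ∩ {n0,n2,n3,n4} = {n0,n2,n3}; idom=n3
  n6: preds {n4,n5}: {n0,n2,n3,n4} ∩ {n0,n2,n3,n5} = {n0,n2,n3}; idom=n3

DF derivation:
  n2←n0: walk · to n0
  n2←n6: walk n6→n3→n2 to n0
  n5←n3: walk · to n3
  n5←n4: walk n4 to n3
  n6←n4: walk n4 to n3
  n6←n5: walk n5 to n3
  n0 → ∅
  n1 → ∅
  n2 → {n2}
  n3 → {n2}
  n4 → {n5,n6}
  n5 → {n6}
  n6 → {n2}

φ for c: defs {n0,n2,n4}
  DF⁺ = {n2,n5,n6}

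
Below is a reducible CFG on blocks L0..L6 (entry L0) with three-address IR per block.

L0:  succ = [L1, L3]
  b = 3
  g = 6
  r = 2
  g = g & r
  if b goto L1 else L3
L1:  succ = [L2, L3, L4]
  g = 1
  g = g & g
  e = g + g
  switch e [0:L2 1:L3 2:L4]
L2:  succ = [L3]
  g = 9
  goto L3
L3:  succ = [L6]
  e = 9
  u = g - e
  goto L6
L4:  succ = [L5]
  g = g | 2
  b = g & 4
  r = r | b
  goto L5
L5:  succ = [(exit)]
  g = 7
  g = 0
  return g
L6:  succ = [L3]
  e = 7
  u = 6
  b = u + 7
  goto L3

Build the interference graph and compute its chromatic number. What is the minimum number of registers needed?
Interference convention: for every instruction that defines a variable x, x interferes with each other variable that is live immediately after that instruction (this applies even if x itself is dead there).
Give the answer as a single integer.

Answer: 3

Analysis:
def/use:
  L0 def {b,g,r} use ∅
  L1 def {e,g} use ∅
  L2 def {g} use ∅
  L3 def {e,u} use {g}
  L4 def {b,g,r} use {g,r}
  L5 def {g} use ∅
  L6 def {b,e,u} use ∅

Backward fixpoint:
  L0 li=∅ lo={g,r}
  L1 li={r} lo={g,r}
  L2 li=∅ lo={g}
  L3 li={g} lo={g}
  L4 li={g,r} lo=∅
  L5 li=∅ lo=∅
  L6 li={g} lo={g}

Interfere edges:
  b: {g,r}
  e: {g,r}
  g: {b,e,r,u}
  r: {b,e,g}
  u: {g}

Colouring:
  lower bound: {b,g,r} mutually conflict ⇒ χ ≥ 3
  3-colouring: r0={g}  r1={r,u}  r2={b,e}
  χ = 3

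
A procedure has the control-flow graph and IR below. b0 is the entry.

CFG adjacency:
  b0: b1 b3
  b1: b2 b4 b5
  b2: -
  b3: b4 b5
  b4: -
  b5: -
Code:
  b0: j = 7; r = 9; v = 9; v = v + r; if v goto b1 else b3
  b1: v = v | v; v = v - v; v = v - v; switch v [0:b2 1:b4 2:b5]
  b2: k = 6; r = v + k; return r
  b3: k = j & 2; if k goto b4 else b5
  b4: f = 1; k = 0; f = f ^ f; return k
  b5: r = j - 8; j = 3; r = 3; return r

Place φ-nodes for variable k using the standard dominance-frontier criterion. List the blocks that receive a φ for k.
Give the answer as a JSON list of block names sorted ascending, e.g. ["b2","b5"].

idom tree: b1←b0 b2←b1 b3←b0 b4←b0 b5←b0
Join-block Dom:
  b4: preds {b1,b3}: {b0,b1} ∩ {b0,b3} = {b0}; idom=b0
  b5: preds {b1,b3}: {b0,b1} ∩ {b0,b3} = {b0}; idom=b0

DF derivation:
  b4←b1: walk b1 to b0
  b4←b3: walk b3 to b0
  b5←b1: walk b1 to b0
  b5←b3: walk b3 to b0
  b0: DF=∅
  b1: DF={b4,b5}
  b2: DF=∅
  b3: DF={b4,b5}
  b4: DF=∅
  b5: DF=∅

φ for k: defs {b2,b3,b4}
  DF⁺ = {b4,b5}

Answer: ["b4", "b5"]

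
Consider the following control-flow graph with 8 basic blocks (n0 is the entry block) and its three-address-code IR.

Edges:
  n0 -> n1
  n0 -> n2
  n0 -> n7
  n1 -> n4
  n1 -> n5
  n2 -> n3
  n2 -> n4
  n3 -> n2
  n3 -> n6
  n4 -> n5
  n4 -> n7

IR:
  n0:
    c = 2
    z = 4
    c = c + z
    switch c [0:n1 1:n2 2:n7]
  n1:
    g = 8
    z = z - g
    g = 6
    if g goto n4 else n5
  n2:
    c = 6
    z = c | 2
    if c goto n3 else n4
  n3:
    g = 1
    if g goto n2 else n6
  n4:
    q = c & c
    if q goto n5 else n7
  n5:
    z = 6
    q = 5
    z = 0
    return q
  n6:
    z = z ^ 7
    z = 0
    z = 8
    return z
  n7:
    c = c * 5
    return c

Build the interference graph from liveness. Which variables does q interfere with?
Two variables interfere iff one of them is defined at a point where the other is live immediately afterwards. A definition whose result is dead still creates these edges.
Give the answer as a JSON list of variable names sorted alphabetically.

def/use:
  n0 def {c,z} use ∅
  n1 def {g,z} use {z}
  n2 def {c,z} use ∅
  n3 def {g} use ∅
  n4 def {q} use {c}
  n5 def {q,z} use ∅
  n6 def {z} use {z}
  n7 def {c} use {c}

Liveness:
  n0 li=∅ lo={c,z}
  n1 li={c,z} lo={c}
  n2 li=∅ lo={c,z}
  n3 li={z} lo={z}
  n4 li={c} lo={c}
  n5 li=∅ lo=∅
  n6 li={z} lo=∅
  n7 li={c} lo=∅

Interfere edges:
  c: {g,q,z}
  g: {c,z}
  q: {c,z}
  z: {c,g,q}

N(q) = ["c", "z"]

Answer: ["c", "z"]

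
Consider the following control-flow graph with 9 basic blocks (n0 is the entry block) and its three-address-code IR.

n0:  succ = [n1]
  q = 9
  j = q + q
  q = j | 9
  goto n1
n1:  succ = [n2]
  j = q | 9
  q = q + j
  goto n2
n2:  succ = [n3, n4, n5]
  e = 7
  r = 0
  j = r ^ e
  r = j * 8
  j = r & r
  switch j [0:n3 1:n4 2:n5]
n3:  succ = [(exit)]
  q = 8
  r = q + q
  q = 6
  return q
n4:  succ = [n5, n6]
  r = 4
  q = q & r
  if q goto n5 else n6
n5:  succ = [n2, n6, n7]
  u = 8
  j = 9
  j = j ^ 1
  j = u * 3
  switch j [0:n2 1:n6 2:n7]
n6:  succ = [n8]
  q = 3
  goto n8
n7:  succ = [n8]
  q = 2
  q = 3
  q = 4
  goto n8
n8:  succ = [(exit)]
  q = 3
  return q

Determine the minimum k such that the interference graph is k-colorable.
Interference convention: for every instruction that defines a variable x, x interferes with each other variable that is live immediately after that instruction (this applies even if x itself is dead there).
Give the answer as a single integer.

Answer: 3

Working:
Block summaries:
  n0: def={j,q} ue=∅
  n1: def={j,q} ue={q}
  n2: def={e,j,r} ue=∅
  n3: def={q,r} ue=∅
  n4: def={q,r} ue={q}
  n5: def={j,u} ue=∅
  n6: def={q} ue=∅
  n7: def={q} ue=∅
  n8: def={q} ue=∅

Live sets:
  live n0: ∅→{q}
  live n1: {q}→{q}
  live n2: {q}→{q}
  live n3: ∅→∅
  live n4: {q}→{q}
  live n5: {q}→{q}
  live n6: ∅→∅
  live n7: ∅→∅
  live n8: ∅→∅

Interference:
  e: {q,r}
  j: {q,u}
  q: {e,j,r,u}
  r: {e,q}
  u: {j,q}

Chromatic number:
  clique {e,q,r} ⇒ need ≥ 3
  assign e→r1 j→r1 q→r0 r→r2 u→r2 — no edge inside a register ⇒ χ ≤ 3
  χ = 3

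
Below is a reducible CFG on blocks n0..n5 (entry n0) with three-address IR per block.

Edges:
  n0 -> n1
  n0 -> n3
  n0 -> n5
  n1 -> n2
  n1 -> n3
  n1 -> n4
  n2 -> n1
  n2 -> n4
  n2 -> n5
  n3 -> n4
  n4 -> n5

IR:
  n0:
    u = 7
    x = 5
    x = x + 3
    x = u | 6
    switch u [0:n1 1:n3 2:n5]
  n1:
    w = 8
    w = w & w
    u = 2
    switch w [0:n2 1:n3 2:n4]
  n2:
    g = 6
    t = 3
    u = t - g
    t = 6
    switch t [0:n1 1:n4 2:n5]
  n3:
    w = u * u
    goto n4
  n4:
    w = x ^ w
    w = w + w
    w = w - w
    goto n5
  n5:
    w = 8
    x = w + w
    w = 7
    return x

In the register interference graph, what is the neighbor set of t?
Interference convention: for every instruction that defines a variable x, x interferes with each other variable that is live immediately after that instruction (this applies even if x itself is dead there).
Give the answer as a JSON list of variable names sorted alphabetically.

Answer: ["g", "w", "x"]

Analysis:
def/use:
  n0: {u,x} / ∅
  n1: {u,w} / ∅
  n2: {g,t,u} / ∅
  n3: {w} / {u}
  n4: {w} / {w,x}
  n5: {w,x} / ∅

Backward fixpoint:
  n0 li=∅ lo={u,x}
  n1 li={x} lo={u,w,x}
  n2 li={w,x} lo={w,x}
  n3 li={u,x} lo={w,x}
  n4 li={w,x} lo=∅
  n5 li=∅ lo=∅

Conflict graph:
  g — {t,w,x}
  t — {g,w,x}
  u — {w,x}
  w — {g,t,u,x}
  x — {g,t,u,w}

N(t) = ["g", "w", "x"]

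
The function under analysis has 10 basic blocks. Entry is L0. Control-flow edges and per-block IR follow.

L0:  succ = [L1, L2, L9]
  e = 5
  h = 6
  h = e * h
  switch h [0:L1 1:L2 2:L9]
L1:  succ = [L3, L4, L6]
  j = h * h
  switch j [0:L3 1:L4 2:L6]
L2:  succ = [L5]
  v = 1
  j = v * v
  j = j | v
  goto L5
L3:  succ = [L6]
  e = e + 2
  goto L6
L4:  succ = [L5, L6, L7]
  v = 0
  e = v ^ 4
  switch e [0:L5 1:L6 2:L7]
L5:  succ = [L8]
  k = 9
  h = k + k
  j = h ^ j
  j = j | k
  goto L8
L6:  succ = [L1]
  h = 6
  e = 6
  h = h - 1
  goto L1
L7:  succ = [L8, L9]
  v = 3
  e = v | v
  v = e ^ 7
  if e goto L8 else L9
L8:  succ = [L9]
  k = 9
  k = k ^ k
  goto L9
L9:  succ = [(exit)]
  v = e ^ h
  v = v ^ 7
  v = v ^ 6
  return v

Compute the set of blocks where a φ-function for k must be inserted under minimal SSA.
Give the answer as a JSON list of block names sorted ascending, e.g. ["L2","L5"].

Answer: ["L8", "L9"]

Analysis:
idom tree: L1←L0 L2←L0 L3←L1 L4←L1 L5←L0 L6←L1 L7←L4 L8←L0 L9←L0
Dom∩ at merges:
  L1: preds {L0,L6}: {L0} ∩ {L0,L1,L6} = {L0}; idom=L0
  L5: preds {L2,L4}: {L0,L2} ∩ {L0,L1,L4} = {L0}; idom=L0
  L6: preds {L1,L3,L4}: {L0,L1} ∩ {L0,L1,L3} ∩ {L0,L1,L4} = {L0,L1}; idom=L1
  L8: preds {L5,L7}: {L0,L5} ∩ {L0,L1,L4,L7} = {L0}; idom=L0
  L9: preds {L0,L7,L8}: {L0} ∩ {L0,L1,L4,L7} ∩ {L0,L8} = {L0}; idom=L0

Frontier:
  L1←L0: walk · to L0
  L1←L6: walk L6→L1 to L0
  L5←L2: walk L2 to L0
  L5←L4: walk L4→L1 to L0
  L6←L1: walk · to L1
  L6←L3: walk L3 to L1
  L6←L4: walk L4 to L1
  L8←L5: walk L5 to L0
  L8←L7: walk L7→L4→L1 to L0
  L9←L0: walk · to L0
  L9←L7: walk L7→L4→L1 to L0
  L9←L8: walk L8 to L0
  DF(L0)=∅
  DF(L1)={L1,L5,L8,L9}
  DF(L2)={L5}
  DF(L3)={L6}
  DF(L4)={L5,L6,L8,L9}
  DF(L5)={L8}
  DF(L6)={L1}
  DF(L7)={L8,L9}
  DF(L8)={L9}
  DF(L9)=∅

φ for k: defs {L5,L8}
  DF⁺ = {L8,L9}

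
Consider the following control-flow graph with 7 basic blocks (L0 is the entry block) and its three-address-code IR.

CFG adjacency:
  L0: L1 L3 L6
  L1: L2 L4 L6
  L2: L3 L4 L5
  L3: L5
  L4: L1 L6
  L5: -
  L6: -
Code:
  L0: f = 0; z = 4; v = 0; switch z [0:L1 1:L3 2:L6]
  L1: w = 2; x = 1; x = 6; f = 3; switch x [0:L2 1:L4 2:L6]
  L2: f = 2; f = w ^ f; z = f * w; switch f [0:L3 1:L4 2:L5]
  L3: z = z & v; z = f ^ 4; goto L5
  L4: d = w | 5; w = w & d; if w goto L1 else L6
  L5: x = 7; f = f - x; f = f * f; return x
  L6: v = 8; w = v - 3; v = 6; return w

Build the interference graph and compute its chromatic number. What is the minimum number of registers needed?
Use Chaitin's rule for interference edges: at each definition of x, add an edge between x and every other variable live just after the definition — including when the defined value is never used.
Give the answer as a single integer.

Per-block:
  L0: {f,v,z} / ∅
  L1: {f,w,x} / ∅
  L2: {f,z} / {w}
  L3: {z} / {f,v,z}
  L4: {d,w} / {w}
  L5: {f,x} / {f}
  L6: {v,w} / ∅

Backward fixpoint:
  L0: in=∅ out={f,v,z}
  L1: in={v} out={v,w}
  L2: in={v,w} out={f,v,w,z}
  L3: in={f,v,z} out={f}
  L4: in={v,w} out={v}
  L5: in={f} out=∅
  L6: in=∅ out=∅

Interfere edges:
  d — {v,w}
  f — {v,w,x,z}
  v — {d,f,w,x,z}
  w — {d,f,v,x,z}
  x — {f,v,w}
  z — {f,v,w}

Colouring:
  lower bound: {f,v,w,x} mutually conflict ⇒ χ ≥ 4
  assign d→r2 f→r2 v→r0 w→r1 x→r3 z→r3 — no edge inside a register ⇒ χ ≤ 4
  χ = 4

Answer: 4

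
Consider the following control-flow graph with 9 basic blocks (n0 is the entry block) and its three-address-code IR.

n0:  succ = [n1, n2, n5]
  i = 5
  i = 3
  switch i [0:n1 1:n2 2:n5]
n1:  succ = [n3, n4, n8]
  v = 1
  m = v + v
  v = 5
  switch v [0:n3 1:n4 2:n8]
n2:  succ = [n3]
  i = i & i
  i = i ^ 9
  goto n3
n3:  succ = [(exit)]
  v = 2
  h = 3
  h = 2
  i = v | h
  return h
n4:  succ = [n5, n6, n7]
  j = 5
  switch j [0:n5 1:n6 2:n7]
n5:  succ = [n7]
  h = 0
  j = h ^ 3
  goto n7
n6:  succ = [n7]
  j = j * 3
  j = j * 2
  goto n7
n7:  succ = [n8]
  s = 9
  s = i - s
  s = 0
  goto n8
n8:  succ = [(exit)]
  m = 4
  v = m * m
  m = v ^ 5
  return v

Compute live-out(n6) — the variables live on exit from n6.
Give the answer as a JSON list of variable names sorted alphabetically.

Answer: ["i"]

Working:
Per-block:
  n0: {i} / ∅
  n1: {m,v} / ∅
  n2: {i} / {i}
  n3: {h,i,v} / ∅
  n4: {j} / ∅
  n5: {h,j} / ∅
  n6: {j} / {j}
  n7: {s} / {i}
  n8: {m,v} / ∅

Backward fixpoint:
  live n0: ∅→{i}
  live n1: {i}→{i}
  live n2: {i}→∅
  live n3: ∅→∅
  live n4: {i}→{i,j}
  live n5: {i}→{i}
  live n6: {i,j}→{i}
  live n7: {i}→∅
  live n8: ∅→∅

live-out(n6) = ["i"]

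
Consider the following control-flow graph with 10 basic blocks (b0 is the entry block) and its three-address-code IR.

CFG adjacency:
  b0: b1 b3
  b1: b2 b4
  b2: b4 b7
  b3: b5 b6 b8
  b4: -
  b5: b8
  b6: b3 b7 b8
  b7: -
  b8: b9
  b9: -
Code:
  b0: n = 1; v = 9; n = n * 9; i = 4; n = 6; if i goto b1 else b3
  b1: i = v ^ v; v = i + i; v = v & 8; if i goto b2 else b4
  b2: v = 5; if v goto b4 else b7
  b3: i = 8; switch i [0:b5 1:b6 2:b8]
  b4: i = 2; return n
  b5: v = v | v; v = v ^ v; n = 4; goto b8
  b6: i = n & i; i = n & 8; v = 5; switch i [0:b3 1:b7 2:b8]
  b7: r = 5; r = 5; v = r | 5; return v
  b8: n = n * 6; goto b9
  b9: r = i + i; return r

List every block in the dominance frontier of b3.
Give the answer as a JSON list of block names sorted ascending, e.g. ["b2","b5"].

Answer: ["b3", "b7"]

Derivation:
idom tree: b1←b0 b2←b1 b3←b0 b4←b1 b5←b3 b6←b3 b7←b0 b8←b3 b9←b8
Dom at joins:
  b3: preds {b0,b6}: {b0} ∩ {b0,b3,b6} = {b0}; idom=b0
  b4: preds {b1,b2}: {b0,b1} ∩ {b0,b1,b2} = {b0,b1}; idom=b1
  b7: preds {b2,b6}: {b0,b1,b2} ∩ {b0,b3,b6} = {b0}; idom=b0
  b8: preds {b3,b5,b6}: {b0,b3} ∩ {b0,b3,b5} ∩ {b0,b3,b6} = {b0,b3}; idom=b3

Frontier:
  join b3 pred b0: · stop@b0
  join b3 pred b6: b6→b3 stop@b0
  join b4 pred b1: · stop@b1
  join b4 pred b2: b2 stop@b1
  join b7 pred b2: b2→b1 stop@b0
  join b7 pred b6: b6→b3 stop@b0
  join b8 pred b3: · stop@b3
  join b8 pred b5: b5 stop@b3
  join b8 pred b6: b6 stop@b3
  b0 → ∅
  b1 → {b7}
  b2 → {b4,b7}
  b3 → {b3,b7}
  b4 → ∅
  b5 → {b8}
  b6 → {b3,b7,b8}
  b7 → ∅
  b8 → ∅
  b9 → ∅

DF(b3) = ["b3", "b7"]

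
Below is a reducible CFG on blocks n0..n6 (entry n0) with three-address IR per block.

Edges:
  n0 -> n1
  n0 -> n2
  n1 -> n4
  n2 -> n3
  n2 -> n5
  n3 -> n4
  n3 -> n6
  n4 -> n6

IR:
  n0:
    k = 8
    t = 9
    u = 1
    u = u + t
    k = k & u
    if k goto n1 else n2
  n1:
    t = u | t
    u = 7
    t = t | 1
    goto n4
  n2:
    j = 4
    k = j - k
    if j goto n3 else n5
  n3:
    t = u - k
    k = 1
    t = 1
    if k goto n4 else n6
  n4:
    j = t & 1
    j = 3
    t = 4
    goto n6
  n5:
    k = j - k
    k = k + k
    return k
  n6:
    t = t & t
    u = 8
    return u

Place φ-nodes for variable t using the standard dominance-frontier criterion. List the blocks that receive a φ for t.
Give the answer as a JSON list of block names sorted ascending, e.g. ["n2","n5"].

Answer: ["n4", "n6"]

Derivation:
idom tree: n1←n0 n2←n0 n3←n2 n4←n0 n5←n2 n6←n0
Dom at joins:
  n4: preds {n1,n3}: {n0,n1} ∩ {n0,n2,n3} = {n0}; idom=n0
  n6: preds {n3,n4}: {n0,n2,n3} ∩ {n0,n4} = {n0}; idom=n0

Frontier:
  join n4 pred n1: n1 stop@n0
  join n4 pred n3: n3→n2 stop@n0
  join n6 pred n3: n3→n2 stop@n0
  join n6 pred n4: n4 stop@n0
  n0: DF=∅
  n1: DF={n4}
  n2: DF={n4,n6}
  n3: DF={n4,n6}
  n4: DF={n6}
  n5: DF=∅
  n6: DF=∅

φ for t: defs {n0,n1,n3,n4,n6}
  DF⁺ = {n4,n6}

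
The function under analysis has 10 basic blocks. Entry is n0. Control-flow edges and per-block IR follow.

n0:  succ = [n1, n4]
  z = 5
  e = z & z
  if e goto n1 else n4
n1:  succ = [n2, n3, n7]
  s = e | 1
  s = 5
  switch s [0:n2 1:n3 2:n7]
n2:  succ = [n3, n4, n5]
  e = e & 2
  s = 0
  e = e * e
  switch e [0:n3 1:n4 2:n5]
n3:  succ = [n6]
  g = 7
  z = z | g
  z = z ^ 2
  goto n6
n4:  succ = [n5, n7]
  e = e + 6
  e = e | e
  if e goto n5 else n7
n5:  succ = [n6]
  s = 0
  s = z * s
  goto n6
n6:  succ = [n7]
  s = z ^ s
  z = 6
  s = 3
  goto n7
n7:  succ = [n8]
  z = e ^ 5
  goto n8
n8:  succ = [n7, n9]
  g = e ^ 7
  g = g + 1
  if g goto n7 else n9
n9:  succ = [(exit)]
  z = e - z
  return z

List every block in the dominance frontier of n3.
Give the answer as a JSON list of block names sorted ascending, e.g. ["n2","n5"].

idom tree: n1←n0 n2←n1 n3←n1 n4←n0 n5←n0 n6←n0 n7←n0 n8←n7 n9←n8
Join-block Dom:
  n3: preds {n1,n2}: {n0,n1} ∩ {n0,n1,n2} = {n0,n1}; idom=n1
  n4: preds {n0,n2}: {n0} ∩ {n0,n1,n2} = {n0}; idom=n0
  n5: preds {n2,n4}: {n0,n1,n2} ∩ {n0,n4} = {n0}; idom=n0
  n6: preds {n3,n5}: {n0,n1,n3} ∩ {n0,n5} = {n0}; idom=n0
  n7: preds {n1,n4,n6,n8}: {n0,n1} ∩ {n0,n4} ∩ {n0,n6} ∩ {n0,n7,n8} = {n0}; idom=n0

DF walk-up:
  n3←n1: walk · to n1
  n3←n2: walk n2 to n1
  n4←n0: walk · to n0
  n4←n2: walk n2→n1 to n0
  n5←n2: walk n2→n1 to n0
  n5←n4: walk n4 to n0
  n6←n3: walk n3→n1 to n0
  n6←n5: walk n5 to n0
  n7←n1: walk n1 to n0
  n7←n4: walk n4 to n0
  n7←n6: walk n6 to n0
  n7←n8: walk n8→n7 to n0
  n0: DF=∅
  n1: DF={n4,n5,n6,n7}
  n2: DF={n3,n4,n5}
  n3: DF={n6}
  n4: DF={n5,n7}
  n5: DF={n6}
  n6: DF={n7}
  n7: DF={n7}
  n8: DF={n7}
  n9: DF=∅

DF(n3) = ["n6"]

Answer: ["n6"]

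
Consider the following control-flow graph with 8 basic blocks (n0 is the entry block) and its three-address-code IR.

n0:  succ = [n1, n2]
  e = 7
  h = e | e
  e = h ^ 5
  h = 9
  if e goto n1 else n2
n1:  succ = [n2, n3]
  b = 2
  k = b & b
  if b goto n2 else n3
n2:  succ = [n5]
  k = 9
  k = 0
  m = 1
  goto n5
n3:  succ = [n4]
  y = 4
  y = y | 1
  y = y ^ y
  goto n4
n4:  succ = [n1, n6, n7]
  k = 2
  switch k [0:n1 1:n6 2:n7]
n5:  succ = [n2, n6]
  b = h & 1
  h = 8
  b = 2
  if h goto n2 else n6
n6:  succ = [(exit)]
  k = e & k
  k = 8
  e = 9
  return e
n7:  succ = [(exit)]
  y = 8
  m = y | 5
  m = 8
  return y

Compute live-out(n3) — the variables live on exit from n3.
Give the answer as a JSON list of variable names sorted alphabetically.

def/use:
  n0: {e,h} / ∅
  n1: {b,k} / ∅
  n2: {k,m} / ∅
  n3: {y} / ∅
  n4: {k} / ∅
  n5: {b,h} / {h}
  n6: {e,k} / {e,k}
  n7: {m,y} / ∅

Liveness:
  n0: in=∅ out={e,h}
  n1: in={e,h} out={e,h}
  n2: in={e,h} out={e,h,k}
  n3: in={e,h} out={e,h}
  n4: in={e,h} out={e,h,k}
  n5: in={e,h,k} out={e,h,k}
  n6: in={e,k} out=∅
  n7: in=∅ out=∅

live-out(n3) = ["e", "h"]

Answer: ["e", "h"]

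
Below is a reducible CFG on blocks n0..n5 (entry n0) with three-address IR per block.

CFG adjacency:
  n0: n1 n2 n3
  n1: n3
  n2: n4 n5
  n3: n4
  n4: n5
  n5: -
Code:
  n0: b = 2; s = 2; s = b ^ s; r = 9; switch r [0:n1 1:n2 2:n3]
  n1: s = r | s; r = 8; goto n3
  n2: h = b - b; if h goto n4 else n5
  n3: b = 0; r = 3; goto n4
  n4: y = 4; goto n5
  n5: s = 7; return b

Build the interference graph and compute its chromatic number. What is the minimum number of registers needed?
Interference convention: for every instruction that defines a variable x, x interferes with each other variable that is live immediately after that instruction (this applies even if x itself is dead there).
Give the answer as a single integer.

Block summaries:
  n0: {b,r,s} / ∅
  n1: {r,s} / {r,s}
  n2: {h} / {b}
  n3: {b,r} / ∅
  n4: {y} / ∅
  n5: {s} / {b}

Live sets:
  n0: in=∅ out={b,r,s}
  n1: in={r,s} out=∅
  n2: in={b} out={b}
  n3: in=∅ out={b}
  n4: in={b} out={b}
  n5: in={b} out=∅

Conflict graph:
  b: {h,r,s,y}
  h: {b}
  r: {b,s}
  s: {b,r}
  y: {b}

Registers:
  {b,r,s} pairwise interfere (3-clique) ⇒ χ ≥ 3
  assign b→r0 h→r1 r→r1 s→r2 y→r1 — no edge inside a register ⇒ χ ≤ 3
  χ = 3

Answer: 3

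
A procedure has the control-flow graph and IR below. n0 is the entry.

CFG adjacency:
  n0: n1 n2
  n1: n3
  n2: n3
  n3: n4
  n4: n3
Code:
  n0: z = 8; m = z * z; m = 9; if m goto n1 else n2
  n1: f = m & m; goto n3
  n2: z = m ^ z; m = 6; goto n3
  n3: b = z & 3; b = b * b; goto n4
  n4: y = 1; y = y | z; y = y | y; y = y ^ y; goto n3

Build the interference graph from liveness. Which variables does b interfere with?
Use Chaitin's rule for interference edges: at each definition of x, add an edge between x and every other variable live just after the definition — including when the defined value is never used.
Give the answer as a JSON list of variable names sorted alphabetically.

def/use:
  n0: def={m,z} ue=∅
  n1: def={f} ue={m}
  n2: def={m,z} ue={m,z}
  n3: def={b} ue={z}
  n4: def={y} ue={z}

Backward fixpoint:
  n0: in=∅ out={m,z}
  n1: in={m,z} out={z}
  n2: in={m,z} out={z}
  n3: in={z} out={z}
  n4: in={z} out={z}

Interference:
  b: {z}
  f: {z}
  m: {z}
  y: {z}
  z: {b,f,m,y}

N(b) = ["z"]

Answer: ["z"]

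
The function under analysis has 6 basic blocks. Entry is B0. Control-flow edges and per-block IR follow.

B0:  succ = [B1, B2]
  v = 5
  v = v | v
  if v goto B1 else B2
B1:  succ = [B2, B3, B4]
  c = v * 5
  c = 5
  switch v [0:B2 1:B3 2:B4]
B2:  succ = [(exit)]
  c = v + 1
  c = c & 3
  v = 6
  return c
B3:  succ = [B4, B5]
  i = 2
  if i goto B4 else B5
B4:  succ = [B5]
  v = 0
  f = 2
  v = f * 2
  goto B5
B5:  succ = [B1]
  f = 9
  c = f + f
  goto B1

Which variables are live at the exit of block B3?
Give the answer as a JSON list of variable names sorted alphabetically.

Per-block:
  B0: {v} / ∅
  B1: {c} / {v}
  B2: {c,v} / {v}
  B3: {i} / ∅
  B4: {f,v} / ∅
  B5: {c,f} / ∅

Backward fixpoint:
  B0: in=∅ out={v}
  B1: in={v} out={v}
  B2: in={v} out=∅
  B3: in={v} out={v}
  B4: in=∅ out={v}
  B5: in={v} out={v}

live-out(B3) = ["v"]

Answer: ["v"]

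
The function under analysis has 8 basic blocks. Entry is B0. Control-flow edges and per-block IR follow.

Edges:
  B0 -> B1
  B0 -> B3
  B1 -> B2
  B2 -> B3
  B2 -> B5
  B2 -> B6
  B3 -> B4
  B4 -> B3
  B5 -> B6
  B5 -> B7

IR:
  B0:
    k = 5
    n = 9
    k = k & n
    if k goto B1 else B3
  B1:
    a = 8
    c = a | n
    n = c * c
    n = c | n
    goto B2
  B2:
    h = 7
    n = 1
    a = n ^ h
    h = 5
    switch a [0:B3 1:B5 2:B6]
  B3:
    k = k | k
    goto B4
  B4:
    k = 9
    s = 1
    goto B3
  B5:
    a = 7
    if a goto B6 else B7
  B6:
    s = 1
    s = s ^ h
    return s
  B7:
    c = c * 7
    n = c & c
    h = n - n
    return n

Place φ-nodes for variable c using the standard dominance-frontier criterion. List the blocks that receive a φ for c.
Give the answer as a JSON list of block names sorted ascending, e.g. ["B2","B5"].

idom tree: B1←B0 B2←B1 B3←B0 B4←B3 B5←B2 B6←B2 B7←B5
Dom at joins:
  B3: preds {B0,B2,B4}: {B0} ∩ {B0,B1,B2} ∩ {B0,B3,B4} = {B0}; idom=B0
  B6: preds {B2,B5}: {B0,B1,B2} ∩ {B0,B1,B2,B5} = {B0,B1,B2}; idom=B2

Frontier:
  join B3 pred B0: · stop@B0
  join B3 pred B2: B2→B1 stop@B0
  join B3 pred B4: B4→B3 stop@B0
  join B6 pred B2: · stop@B2
  join B6 pred B5: B5 stop@B2
  B0 → ∅
  B1 → {B3}
  B2 → {B3}
  B3 → {B3}
  B4 → {B3}
  B5 → {B6}
  B6 → ∅
  B7 → ∅

φ for c: defs {B1,B7}
  DF⁺ = {B3}

Answer: ["B3"]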